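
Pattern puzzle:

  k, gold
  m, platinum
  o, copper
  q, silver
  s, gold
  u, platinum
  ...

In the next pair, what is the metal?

Metal — repeats gold → platinum → copper → silver: gold, platinum, copper, silver, gold, platinum → copper.

copper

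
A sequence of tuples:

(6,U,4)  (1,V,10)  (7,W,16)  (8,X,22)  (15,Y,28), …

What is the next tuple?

First entry goes 6, 1, 7, 8, 15 → 23 (each term is the sum of the two before it).
Letter: letters move forward 1 place in the alphabet, so U, V, W, X, Y → Z.
Third entry: +6 each step, so 4, 10, 16, 22, 28 → 34.
Putting it together: (23,Z,34).

(23,Z,34)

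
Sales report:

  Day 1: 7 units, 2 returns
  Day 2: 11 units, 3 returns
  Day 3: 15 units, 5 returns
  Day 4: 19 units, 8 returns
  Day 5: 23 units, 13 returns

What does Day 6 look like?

27 units, 21 returns

Units goes 7, 11, 15, 19, 23 → 27 (+4 each step).
Returns: 2, 3, 5, 8, 13 → 21 (each term is the sum of the two before it).
So the next row is 27 units, 21 returns.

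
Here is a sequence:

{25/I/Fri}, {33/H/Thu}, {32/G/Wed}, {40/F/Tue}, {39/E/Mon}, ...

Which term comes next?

First coordinate — alternating steps +8, −1, +8, −1, …: 25, 33, 32, 40, 39 → 47.
For the letter, letters move back 1 place in the alphabet: I, H, G, F, E → D.
Day — runs backward through the weekdays Mon→Sun: Fri, Thu, Wed, Tue, Mon → Sun.
Putting it together: {47/D/Sun}.

{47/D/Sun}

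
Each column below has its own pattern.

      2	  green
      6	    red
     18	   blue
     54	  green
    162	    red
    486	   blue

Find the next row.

1458  green

First component: ×3 each step; 2, 6, 18, 54, 162, 486 → 1458.
Colour goes green, red, blue, green, red, blue → green (repeats green → red → blue).
So the next row is 1458  green.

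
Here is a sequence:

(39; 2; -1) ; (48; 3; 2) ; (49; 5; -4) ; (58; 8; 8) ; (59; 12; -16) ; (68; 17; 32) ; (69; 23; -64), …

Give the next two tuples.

First component: alternating steps +9, +1, +9, +1, …; 39, 48, 49, 58, 59, 68, 69 → 78 → 79.
Second component — differences are 1, 2, 3, … (increasing by 1 each time): 2, 3, 5, 8, 12, 17, 23 → 30 → 38.
Third component — ×(-2) each step: -1, 2, -4, 8, -16, 32, -64 → 128 → -256.
So the next two tuples are (78; 30; 128) and (79; 38; -256).

(78; 30; 128), (79; 38; -256)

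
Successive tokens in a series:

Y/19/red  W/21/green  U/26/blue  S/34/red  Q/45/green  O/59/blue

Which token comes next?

M/76/red

For the letter, letters move back 2 places in the alphabet: Y, W, U, S, Q, O → M.
Second component goes 19, 21, 26, 34, 45, 59 → 76 (differences are 2, 5, 8, … (increasing by 3 each time)).
Colour: red, green, blue, red, green, blue → red (repeats red → green → blue).
So the next token is M/76/red.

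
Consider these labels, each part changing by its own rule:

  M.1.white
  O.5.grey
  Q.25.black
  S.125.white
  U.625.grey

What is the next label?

Letter: M, O, Q, S, U → W (letters move forward 2 places in the alphabet).
Second component: ×5 each step; 1, 5, 25, 125, 625 → 3125.
Shade: repeats white → grey → black, so white, grey, black, white, grey → black.
Combining the parts gives W.3125.black.

W.3125.black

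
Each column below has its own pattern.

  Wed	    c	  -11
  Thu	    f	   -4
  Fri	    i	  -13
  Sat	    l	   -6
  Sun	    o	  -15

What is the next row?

Mon  r  -8

Day: Wed, Thu, Fri, Sat, Sun → Mon (runs through the weekdays Mon→Sun).
For the letter, letters move forward 3 places in the alphabet: c, f, i, l, o → r.
Third component: alternating steps +7, −9, +7, −9, …, so -11, -4, -13, -6, -15 → -8.
Combining the parts gives Mon  r  -8.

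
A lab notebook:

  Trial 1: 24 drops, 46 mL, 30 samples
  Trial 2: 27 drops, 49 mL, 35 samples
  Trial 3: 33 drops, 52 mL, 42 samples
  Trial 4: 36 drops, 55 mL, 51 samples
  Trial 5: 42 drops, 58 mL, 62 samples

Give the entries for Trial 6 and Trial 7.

For the drops, alternating steps +3, +6, +3, +6, …: 24, 27, 33, 36, 42 → 45 → 51.
ML: 46, 49, 52, 55, 58 → 61 → 64 (+3 each step).
For the samples, differences are 5, 7, 9, … (increasing by 2 each time): 30, 35, 42, 51, 62 → 75 → 90.
So the next two lines are 45 drops, 61 mL, 75 samples and 51 drops, 64 mL, 90 samples.

45 drops, 61 mL, 75 samples; 51 drops, 64 mL, 90 samples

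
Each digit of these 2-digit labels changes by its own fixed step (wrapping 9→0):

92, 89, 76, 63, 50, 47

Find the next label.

34

First digit: −1 each step, mod 10; 9, 8, 7, 6, 5, 4 → 3.
Second digit — −3 each step, mod 10: 2, 9, 6, 3, 0, 7 → 4.
So the next label is 34.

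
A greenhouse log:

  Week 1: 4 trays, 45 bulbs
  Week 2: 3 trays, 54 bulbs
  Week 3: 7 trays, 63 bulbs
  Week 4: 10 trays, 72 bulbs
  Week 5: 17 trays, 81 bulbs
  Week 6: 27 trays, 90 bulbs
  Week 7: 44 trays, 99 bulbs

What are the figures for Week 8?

71 trays, 108 bulbs

For the trays, each term is the sum of the two before it: 4, 3, 7, 10, 17, 27, 44 → 71.
Bulbs goes 45, 54, 63, 72, 81, 90, 99 → 108 (+9 each step).
Putting it together: 71 trays, 108 bulbs.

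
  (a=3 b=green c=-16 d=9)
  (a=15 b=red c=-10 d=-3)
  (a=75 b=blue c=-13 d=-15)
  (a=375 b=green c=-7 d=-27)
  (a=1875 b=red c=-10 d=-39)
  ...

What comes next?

For the a, ×5 each step: 3, 15, 75, 375, 1875 → 9375.
B: green, red, blue, green, red → blue (repeats green → red → blue).
C: alternating steps +6, −3, +6, −3, …; -16, -10, -13, -7, -10 → -4.
D: −12 each step, so 9, -3, -15, -27, -39 → -51.
So the next 4-tuple is (a=9375 b=blue c=-4 d=-51).

(a=9375 b=blue c=-4 d=-51)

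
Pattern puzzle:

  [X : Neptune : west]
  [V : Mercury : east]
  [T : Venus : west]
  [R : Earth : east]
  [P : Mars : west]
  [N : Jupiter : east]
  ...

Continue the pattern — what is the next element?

[L : Saturn : west]

Letter — letters move back 2 places in the alphabet: X, V, T, R, P, N → L.
Planet: runs through the planets Mercury→Neptune, so Neptune, Mercury, Venus, Earth, Mars, Jupiter → Saturn.
Direction: alternates west ↔ east, so west, east, west, east, west, east → west.
Putting it together: [L : Saturn : west].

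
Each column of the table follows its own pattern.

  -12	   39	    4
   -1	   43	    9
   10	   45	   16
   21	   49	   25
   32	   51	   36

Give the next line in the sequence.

43  55  49

First component: +11 each step, so -12, -1, 10, 21, 32 → 43.
Second component goes 39, 43, 45, 49, 51 → 55 (alternating steps +4, +2, +4, +2, …).
Third component goes 4, 9, 16, 25, 36 → 49 (perfect squares: 2², 3², 4², …).
Combining the parts gives 43  55  49.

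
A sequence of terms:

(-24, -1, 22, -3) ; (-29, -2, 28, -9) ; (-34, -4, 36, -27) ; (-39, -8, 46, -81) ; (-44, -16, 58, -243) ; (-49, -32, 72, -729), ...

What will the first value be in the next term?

First value: -24, -29, -34, -39, -44, -49 → -54 (−5 each step).

-54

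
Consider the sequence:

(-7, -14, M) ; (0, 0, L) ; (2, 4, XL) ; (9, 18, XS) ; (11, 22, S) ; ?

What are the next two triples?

First component: alternating steps +7, +2, +7, +2, …; -7, 0, 2, 9, 11 → 18 → 20.
Second component: always 2 × the first component, so -14, 0, 4, 18, 22 → 36 → 40.
Size: M, L, XL, XS, S → M → L (runs through clothing sizes XS→XL).
Putting the parts together: (18, 36, M) and then (20, 40, L).

(18, 36, M), (20, 40, L)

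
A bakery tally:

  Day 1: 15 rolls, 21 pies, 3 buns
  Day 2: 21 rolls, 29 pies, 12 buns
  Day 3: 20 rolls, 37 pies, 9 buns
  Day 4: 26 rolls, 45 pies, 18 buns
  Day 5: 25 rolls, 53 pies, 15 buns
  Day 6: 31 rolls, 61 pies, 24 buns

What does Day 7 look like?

Rolls — alternating steps +6, −1, +6, −1, …: 15, 21, 20, 26, 25, 31 → 30.
Pies goes 21, 29, 37, 45, 53, 61 → 69 (+8 each step).
Buns: alternating steps +9, −3, +9, −3, …, so 3, 12, 9, 18, 15, 24 → 21.
Combining the parts gives 30 rolls, 69 pies, 21 buns.

30 rolls, 69 pies, 21 buns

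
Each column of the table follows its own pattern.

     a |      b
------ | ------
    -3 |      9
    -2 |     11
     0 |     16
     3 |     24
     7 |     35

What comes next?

12  49

Column a goes -3, -2, 0, 3, 7 → 12 (differences are 1, 2, 3, … (increasing by 1 each time)).
Column b goes 9, 11, 16, 24, 35 → 49 (differences are 2, 5, 8, … (increasing by 3 each time)).
So the next line is 12  49.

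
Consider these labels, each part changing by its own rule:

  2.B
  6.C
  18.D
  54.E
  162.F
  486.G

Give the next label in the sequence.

First component — ×3 each step: 2, 6, 18, 54, 162, 486 → 1458.
Letter goes B, C, D, E, F, G → H (letters move forward 1 place in the alphabet).
So the next label is 1458.H.

1458.H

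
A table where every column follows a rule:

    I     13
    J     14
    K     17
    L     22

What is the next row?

M  29

Letter: letters move forward 1 place in the alphabet; I, J, K, L → M.
Second component: 13, 14, 17, 22 → 29 (differences are 1, 3, 5, … (increasing by 2 each time)).
Combining the parts gives M  29.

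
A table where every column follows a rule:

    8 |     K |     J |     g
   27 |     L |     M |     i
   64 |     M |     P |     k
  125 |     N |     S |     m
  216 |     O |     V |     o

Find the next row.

343  P  Y  q

First component: perfect cubes: 2³, 3³, 4³, …; 8, 27, 64, 125, 216 → 343.
First letter goes K, L, M, N, O → P (letters move forward 1 place in the alphabet).
Second letter: J, M, P, S, V → Y (letters move forward 3 places in the alphabet).
Third letter goes g, i, k, m, o → q (letters move forward 2 places in the alphabet).
Combining the parts gives 343  P  Y  q.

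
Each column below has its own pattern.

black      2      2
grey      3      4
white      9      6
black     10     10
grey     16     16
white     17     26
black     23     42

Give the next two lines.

grey  24  68; white  30  110

For the shade, repeats black → grey → white: black, grey, white, black, grey, white, black → grey → white.
Second component goes 2, 3, 9, 10, 16, 17, 23 → 24 → 30 (alternating steps +1, +6, +1, +6, …).
Third component: 2, 4, 6, 10, 16, 26, 42 → 68 → 110 (each term is the sum of the two before it).
So the next two lines are grey  24  68 and white  30  110.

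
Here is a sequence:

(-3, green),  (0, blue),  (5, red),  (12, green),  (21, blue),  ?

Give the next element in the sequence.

First entry: differences are 3, 5, 7, … (increasing by 2 each time); -3, 0, 5, 12, 21 → 32.
Colour: green, blue, red, green, blue → red (repeats green → blue → red).
Putting it together: (32, red).

(32, red)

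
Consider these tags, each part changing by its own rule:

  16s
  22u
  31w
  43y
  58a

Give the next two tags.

76c then 97e

First component: differences are 6, 9, 12, … (increasing by 3 each time); 16, 22, 31, 43, 58 → 76 → 97.
For the letter, letters move forward 2 places in the alphabet, wrapping Z→A: s, u, w, y, a → c → e.
So the next two tags are 76c and 97e.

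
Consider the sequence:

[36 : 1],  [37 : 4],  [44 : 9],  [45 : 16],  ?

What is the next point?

For the first value, alternating steps +1, +7, +1, +7, …: 36, 37, 44, 45 → 52.
Second value: perfect squares: 1², 2², 3², …, so 1, 4, 9, 16 → 25.
Combining the parts gives [52 : 25].

[52 : 25]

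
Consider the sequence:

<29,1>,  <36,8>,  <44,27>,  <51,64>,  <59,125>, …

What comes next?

First coordinate: alternating steps +7, +8, +7, +8, …, so 29, 36, 44, 51, 59 → 66.
Second coordinate: 1, 8, 27, 64, 125 → 216 (perfect cubes: 1³, 2³, 3³, …).
So the next pair is <66,216>.

<66,216>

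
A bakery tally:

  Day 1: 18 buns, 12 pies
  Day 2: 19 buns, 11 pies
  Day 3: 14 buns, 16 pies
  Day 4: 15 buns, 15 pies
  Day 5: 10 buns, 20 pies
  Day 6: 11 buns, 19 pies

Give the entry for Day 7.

6 buns, 24 pies

Buns: 18, 19, 14, 15, 10, 11 → 6 (alternating steps +1, −5, +1, −5, …).
Pies: 12, 11, 16, 15, 20, 19 → 24 (together with the buns always sums to 30).
So the next row is 6 buns, 24 pies.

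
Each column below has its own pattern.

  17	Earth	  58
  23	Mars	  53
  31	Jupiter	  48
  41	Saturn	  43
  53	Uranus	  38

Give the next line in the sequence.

67  Neptune  33

For the first component, differences are 6, 8, 10, … (increasing by 2 each time): 17, 23, 31, 41, 53 → 67.
For the planet, runs through the planets Mercury→Neptune: Earth, Mars, Jupiter, Saturn, Uranus → Neptune.
Third component: 58, 53, 48, 43, 38 → 33 (−5 each step).
So the next line is 67  Neptune  33.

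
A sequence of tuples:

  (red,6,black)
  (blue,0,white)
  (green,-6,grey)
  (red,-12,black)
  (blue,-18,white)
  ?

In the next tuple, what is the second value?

-24

Second value — −6 each step: 6, 0, -6, -12, -18 → -24.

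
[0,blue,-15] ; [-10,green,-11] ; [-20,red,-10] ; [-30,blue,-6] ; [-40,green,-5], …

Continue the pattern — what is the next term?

[-50,red,-1]

First component: 0, -10, -20, -30, -40 → -50 (−10 each step).
Colour: repeats blue → green → red, so blue, green, red, blue, green → red.
Third component — alternating steps +4, +1, +4, +1, …: -15, -11, -10, -6, -5 → -1.
Combining the parts gives [-50,red,-1].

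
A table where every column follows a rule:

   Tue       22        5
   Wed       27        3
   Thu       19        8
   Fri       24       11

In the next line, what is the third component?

Day: runs through the weekdays Mon→Sun; Tue, Wed, Thu, Fri → Sat.
Second component: alternating steps +5, −8, +5, −8, …, so 22, 27, 19, 24 → 16.
Third component: each term is the sum of the two before it, so 5, 3, 8, 11 → 19.

19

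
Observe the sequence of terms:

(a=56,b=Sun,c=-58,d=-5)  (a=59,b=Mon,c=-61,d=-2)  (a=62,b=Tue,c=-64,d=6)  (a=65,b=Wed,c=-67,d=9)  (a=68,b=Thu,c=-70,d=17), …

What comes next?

(a=71,b=Fri,c=-73,d=20)

A: +3 each step; 56, 59, 62, 65, 68 → 71.
B: runs through the weekdays Mon→Sun; Sun, Mon, Tue, Wed, Thu → Fri.
C: -58, -61, -64, -67, -70 → -73 (−3 each step).
D: -5, -2, 6, 9, 17 → 20 (alternating steps +3, +8, +3, +8, …).
Putting it together: (a=71,b=Fri,c=-73,d=20).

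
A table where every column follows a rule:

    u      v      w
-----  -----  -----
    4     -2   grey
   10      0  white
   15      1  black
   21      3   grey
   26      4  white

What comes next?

32  6  black

Column u: alternating steps +6, +5, +6, +5, …; 4, 10, 15, 21, 26 → 32.
Column v: alternating steps +2, +1, +2, +1, …; -2, 0, 1, 3, 4 → 6.
Column w goes grey, white, black, grey, white → black (repeats grey → white → black).
Putting it together: 32  6  black.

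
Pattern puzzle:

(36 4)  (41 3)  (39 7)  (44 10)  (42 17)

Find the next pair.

For the first value, alternating steps +5, −2, +5, −2, …: 36, 41, 39, 44, 42 → 47.
Second value: 4, 3, 7, 10, 17 → 27 (each term is the sum of the two before it).
Combining the parts gives (47 27).

(47 27)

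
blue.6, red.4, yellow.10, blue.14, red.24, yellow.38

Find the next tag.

For the colour, repeats blue → red → yellow: blue, red, yellow, blue, red, yellow → blue.
Second component: each term is the sum of the two before it; 6, 4, 10, 14, 24, 38 → 62.
Combining the parts gives blue.62.

blue.62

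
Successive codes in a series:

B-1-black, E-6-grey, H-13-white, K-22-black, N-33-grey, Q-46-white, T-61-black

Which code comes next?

W-78-grey

Letter: letters move forward 3 places in the alphabet, so B, E, H, K, N, Q, T → W.
Second component — differences are 5, 7, 9, … (increasing by 2 each time): 1, 6, 13, 22, 33, 46, 61 → 78.
Shade — repeats black → grey → white: black, grey, white, black, grey, white, black → grey.
So the next code is W-78-grey.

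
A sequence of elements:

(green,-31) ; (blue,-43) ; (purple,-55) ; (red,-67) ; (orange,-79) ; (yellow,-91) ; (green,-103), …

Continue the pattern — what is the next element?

(blue,-115)

Colour: green, blue, purple, red, orange, yellow, green → blue (repeats green → blue → purple → red → orange → yellow).
For the second coordinate, −12 each step: -31, -43, -55, -67, -79, -91, -103 → -115.
Putting it together: (blue,-115).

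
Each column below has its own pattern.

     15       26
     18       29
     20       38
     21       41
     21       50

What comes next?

20  53

First component goes 15, 18, 20, 21, 21 → 20 (differences are 3, 2, 1, … (decreasing by 1 each time)).
Second component: 26, 29, 38, 41, 50 → 53 (alternating steps +3, +9, +3, +9, …).
So the next line is 20  53.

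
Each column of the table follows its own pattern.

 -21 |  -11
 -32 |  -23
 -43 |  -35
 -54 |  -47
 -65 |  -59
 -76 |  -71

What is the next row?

First component — −11 each step: -21, -32, -43, -54, -65, -76 → -87.
Second component: -11, -23, -35, -47, -59, -71 → -83 (−12 each step).
So the next row is -87  -83.

-87  -83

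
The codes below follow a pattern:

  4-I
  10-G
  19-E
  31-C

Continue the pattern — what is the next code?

First component: 4, 10, 19, 31 → 46 (differences are 6, 9, 12, … (increasing by 3 each time)).
Letter goes I, G, E, C → A (letters move back 2 places in the alphabet).
So the next code is 46-A.

46-A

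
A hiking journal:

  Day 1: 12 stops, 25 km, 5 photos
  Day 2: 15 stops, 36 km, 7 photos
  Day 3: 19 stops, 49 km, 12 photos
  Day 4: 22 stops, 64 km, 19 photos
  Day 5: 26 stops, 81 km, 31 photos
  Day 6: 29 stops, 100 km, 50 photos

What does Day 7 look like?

For the stops, alternating steps +3, +4, +3, +4, …: 12, 15, 19, 22, 26, 29 → 33.
Km goes 25, 36, 49, 64, 81, 100 → 121 (perfect squares: 5², 6², 7², …).
For the photos, each term is the sum of the two before it: 5, 7, 12, 19, 31, 50 → 81.
Combining the parts gives 33 stops, 121 km, 81 photos.

33 stops, 121 km, 81 photos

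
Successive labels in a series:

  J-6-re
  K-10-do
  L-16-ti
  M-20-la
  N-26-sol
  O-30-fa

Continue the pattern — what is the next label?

Letter: J, K, L, M, N, O → P (letters move forward 1 place in the alphabet).
Second component — alternating steps +4, +6, +4, +6, …: 6, 10, 16, 20, 26, 30 → 36.
For the note, runs backward through the solfège scale do→ti: re, do, ti, la, sol, fa → mi.
Combining the parts gives P-36-mi.

P-36-mi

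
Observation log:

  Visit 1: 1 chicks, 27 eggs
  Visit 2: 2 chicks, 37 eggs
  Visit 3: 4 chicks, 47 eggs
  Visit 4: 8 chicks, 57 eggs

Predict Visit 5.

16 chicks, 67 eggs

Chicks: ×2 each step, so 1, 2, 4, 8 → 16.
Eggs: +10 each step, so 27, 37, 47, 57 → 67.
So the next line is 16 chicks, 67 eggs.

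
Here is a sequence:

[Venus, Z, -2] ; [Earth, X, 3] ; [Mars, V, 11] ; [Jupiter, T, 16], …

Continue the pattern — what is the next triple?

Planet — runs through the planets Mercury→Neptune: Venus, Earth, Mars, Jupiter → Saturn.
For the letter, letters move back 2 places in the alphabet: Z, X, V, T → R.
Third coordinate — alternating steps +5, +8, +5, +8, …: -2, 3, 11, 16 → 24.
Putting it together: [Saturn, R, 24].

[Saturn, R, 24]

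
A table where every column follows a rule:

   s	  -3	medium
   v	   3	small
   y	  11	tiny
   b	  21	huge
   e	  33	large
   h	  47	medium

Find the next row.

k  63  small

Letter: letters move forward 3 places in the alphabet, wrapping Z→A, so s, v, y, b, e, h → k.
For the second component, differences are 6, 8, 10, … (increasing by 2 each time): -3, 3, 11, 21, 33, 47 → 63.
Size: medium, small, tiny, huge, large, medium → small (repeats medium → small → tiny → huge → large).
So the next row is k  63  small.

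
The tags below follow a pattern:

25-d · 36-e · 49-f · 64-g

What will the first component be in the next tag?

81

First component: perfect squares: 5², 6², 7², …, so 25, 36, 49, 64 → 81.
For the letter, letters move forward 1 place in the alphabet: d, e, f, g → h.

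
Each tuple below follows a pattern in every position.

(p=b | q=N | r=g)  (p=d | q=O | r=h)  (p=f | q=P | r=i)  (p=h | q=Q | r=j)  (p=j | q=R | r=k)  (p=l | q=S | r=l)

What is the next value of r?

For the r, letters move forward 1 place in the alphabet: g, h, i, j, k, l → m.

m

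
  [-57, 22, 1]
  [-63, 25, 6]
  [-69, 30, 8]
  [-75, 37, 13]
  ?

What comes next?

[-81, 46, 15]

For the first value, −6 each step: -57, -63, -69, -75 → -81.
For the second value, differences are 3, 5, 7, … (increasing by 2 each time): 22, 25, 30, 37 → 46.
Third value goes 1, 6, 8, 13 → 15 (alternating steps +5, +2, +5, +2, …).
So the next element is [-81, 46, 15].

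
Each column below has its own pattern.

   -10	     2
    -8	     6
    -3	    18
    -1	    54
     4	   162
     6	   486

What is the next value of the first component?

First component: alternating steps +2, +5, +2, +5, …, so -10, -8, -3, -1, 4, 6 → 11.

11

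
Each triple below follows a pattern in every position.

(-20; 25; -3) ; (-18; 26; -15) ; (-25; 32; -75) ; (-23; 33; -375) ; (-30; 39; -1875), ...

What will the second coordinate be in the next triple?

40

First coordinate goes -20, -18, -25, -23, -30 → -28 (alternating steps +2, −7, +2, −7, …).
Second coordinate — alternating steps +1, +6, +1, +6, …: 25, 26, 32, 33, 39 → 40.
Third coordinate goes -3, -15, -75, -375, -1875 → -9375 (×5 each step).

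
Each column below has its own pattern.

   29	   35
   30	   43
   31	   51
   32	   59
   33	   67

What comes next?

34  75

For the first component, +1 each step: 29, 30, 31, 32, 33 → 34.
Second component: +8 each step, so 35, 43, 51, 59, 67 → 75.
Putting it together: 34  75.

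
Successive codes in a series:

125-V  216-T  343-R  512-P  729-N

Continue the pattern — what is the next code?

For the first component, perfect cubes: 5³, 6³, 7³, …: 125, 216, 343, 512, 729 → 1000.
For the letter, letters move back 2 places in the alphabet: V, T, R, P, N → L.
Putting it together: 1000-L.

1000-L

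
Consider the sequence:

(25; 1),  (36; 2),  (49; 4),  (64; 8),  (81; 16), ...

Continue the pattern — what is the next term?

(100; 32)

First slot: perfect squares: 5², 6², 7², …; 25, 36, 49, 64, 81 → 100.
For the second slot, ×2 each step: 1, 2, 4, 8, 16 → 32.
Combining the parts gives (100; 32).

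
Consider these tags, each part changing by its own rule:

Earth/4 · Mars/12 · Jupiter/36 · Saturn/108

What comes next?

Planet: Earth, Mars, Jupiter, Saturn → Uranus (runs through the planets Mercury→Neptune).
For the second component, ×3 each step: 4, 12, 36, 108 → 324.
So the next tag is Uranus/324.

Uranus/324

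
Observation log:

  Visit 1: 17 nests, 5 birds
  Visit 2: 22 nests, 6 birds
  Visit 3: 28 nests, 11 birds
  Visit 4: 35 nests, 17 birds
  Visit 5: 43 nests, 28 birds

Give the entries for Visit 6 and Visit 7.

For the nests, differences are 5, 6, 7, … (increasing by 1 each time): 17, 22, 28, 35, 43 → 52 → 62.
Birds: each term is the sum of the two before it; 5, 6, 11, 17, 28 → 45 → 73.
Putting the parts together: 52 nests, 45 birds and then 62 nests, 73 birds.

52 nests, 45 birds; 62 nests, 73 birds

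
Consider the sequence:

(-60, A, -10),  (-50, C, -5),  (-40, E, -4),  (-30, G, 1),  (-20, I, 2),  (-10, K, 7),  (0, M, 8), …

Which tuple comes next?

(10, O, 13)

First coordinate — +10 each step: -60, -50, -40, -30, -20, -10, 0 → 10.
Letter: A, C, E, G, I, K, M → O (letters move forward 2 places in the alphabet).
Third coordinate: alternating steps +5, +1, +5, +1, …; -10, -5, -4, 1, 2, 7, 8 → 13.
Putting it together: (10, O, 13).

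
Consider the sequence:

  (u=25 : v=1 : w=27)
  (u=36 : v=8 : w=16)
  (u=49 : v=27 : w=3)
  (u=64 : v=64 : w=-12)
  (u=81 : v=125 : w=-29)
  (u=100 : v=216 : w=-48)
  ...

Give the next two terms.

(u=121 : v=343 : w=-69), (u=144 : v=512 : w=-92)

U: perfect squares: 5², 6², 7², …; 25, 36, 49, 64, 81, 100 → 121 → 144.
V: perfect cubes: 1³, 2³, 3³, …, so 1, 8, 27, 64, 125, 216 → 343 → 512.
W — together with the u always sums to 52: 27, 16, 3, -12, -29, -48 → -69 → -92.
So the next two terms are (u=121 : v=343 : w=-69) and (u=144 : v=512 : w=-92).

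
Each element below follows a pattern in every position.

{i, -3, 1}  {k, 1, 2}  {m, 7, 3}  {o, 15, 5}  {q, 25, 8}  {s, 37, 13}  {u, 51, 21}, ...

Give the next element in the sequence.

{w, 67, 34}

Letter: letters move forward 2 places in the alphabet; i, k, m, o, q, s, u → w.
Second slot goes -3, 1, 7, 15, 25, 37, 51 → 67 (differences are 4, 6, 8, … (increasing by 2 each time)).
Third slot — each term is the sum of the two before it: 1, 2, 3, 5, 8, 13, 21 → 34.
So the next element is {w, 67, 34}.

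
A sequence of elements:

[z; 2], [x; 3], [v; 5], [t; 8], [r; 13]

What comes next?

[p; 21]

Letter — letters move back 2 places in the alphabet: z, x, v, t, r → p.
For the second value, each term is the sum of the two before it: 2, 3, 5, 8, 13 → 21.
Putting it together: [p; 21].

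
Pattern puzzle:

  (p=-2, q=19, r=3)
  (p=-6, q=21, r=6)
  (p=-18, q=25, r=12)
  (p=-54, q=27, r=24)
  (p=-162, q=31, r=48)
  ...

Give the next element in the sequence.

P: ×3 each step; -2, -6, -18, -54, -162 → -486.
For the q, alternating steps +2, +4, +2, +4, …: 19, 21, 25, 27, 31 → 33.
R goes 3, 6, 12, 24, 48 → 96 (×2 each step).
Putting it together: (p=-486, q=33, r=96).

(p=-486, q=33, r=96)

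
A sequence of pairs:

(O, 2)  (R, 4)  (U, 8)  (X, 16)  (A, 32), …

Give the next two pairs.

Letter: O, R, U, X, A → D → G (letters move forward 3 places in the alphabet, wrapping Z→A).
Second value: 2, 4, 8, 16, 32 → 64 → 128 (×2 each step).
So the next two pairs are (D, 64) and (G, 128).

(D, 64), (G, 128)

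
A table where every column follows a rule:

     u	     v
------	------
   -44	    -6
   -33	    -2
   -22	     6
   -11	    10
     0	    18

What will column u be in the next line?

11

Column u: +11 each step; -44, -33, -22, -11, 0 → 11.
Column v goes -6, -2, 6, 10, 18 → 22 (alternating steps +4, +8, +4, +8, …).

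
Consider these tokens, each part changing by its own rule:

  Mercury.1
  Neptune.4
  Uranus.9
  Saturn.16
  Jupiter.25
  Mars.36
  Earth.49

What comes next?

Planet — runs backward through the planets Mercury→Neptune: Mercury, Neptune, Uranus, Saturn, Jupiter, Mars, Earth → Venus.
Second component — perfect squares: 1², 2², 3², …: 1, 4, 9, 16, 25, 36, 49 → 64.
Combining the parts gives Venus.64.

Venus.64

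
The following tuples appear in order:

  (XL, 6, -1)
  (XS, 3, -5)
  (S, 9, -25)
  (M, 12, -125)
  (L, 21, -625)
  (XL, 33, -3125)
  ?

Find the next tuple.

(XS, 54, -15625)

Size: repeats XL → XS → S → M → L, so XL, XS, S, M, L, XL → XS.
For the second value, each term is the sum of the two before it: 6, 3, 9, 12, 21, 33 → 54.
Third value: -1, -5, -25, -125, -625, -3125 → -15625 (×5 each step).
So the next tuple is (XS, 54, -15625).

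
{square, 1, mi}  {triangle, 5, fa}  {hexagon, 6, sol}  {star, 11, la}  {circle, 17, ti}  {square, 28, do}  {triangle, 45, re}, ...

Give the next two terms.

Shape: repeats square → triangle → hexagon → star → circle, so square, triangle, hexagon, star, circle, square, triangle → hexagon → star.
Second coordinate — each term is the sum of the two before it: 1, 5, 6, 11, 17, 28, 45 → 73 → 118.
Note goes mi, fa, sol, la, ti, do, re → mi → fa (runs through the solfège scale do→ti).
Putting the parts together: {hexagon, 73, mi} and then {star, 118, fa}.

{hexagon, 73, mi}, {star, 118, fa}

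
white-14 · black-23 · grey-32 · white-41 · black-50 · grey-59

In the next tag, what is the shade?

white

For the shade, repeats white → black → grey: white, black, grey, white, black, grey → white.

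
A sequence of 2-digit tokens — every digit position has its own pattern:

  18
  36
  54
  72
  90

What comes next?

18

First digit: +2 each step, mod 10; 1, 3, 5, 7, 9 → 1.
For the second digit, −2 each step, mod 10: 8, 6, 4, 2, 0 → 8.
Putting it together: 18.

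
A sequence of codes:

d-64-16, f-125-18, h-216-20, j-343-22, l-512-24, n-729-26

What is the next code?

p-1000-28

Letter — letters move forward 2 places in the alphabet: d, f, h, j, l, n → p.
Second component: perfect cubes: 4³, 5³, 6³, …; 64, 125, 216, 343, 512, 729 → 1000.
Third component — +2 each step: 16, 18, 20, 22, 24, 26 → 28.
So the next code is p-1000-28.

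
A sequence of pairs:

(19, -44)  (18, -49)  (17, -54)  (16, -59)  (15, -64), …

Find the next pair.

(14, -69)

First coordinate: −1 each step; 19, 18, 17, 16, 15 → 14.
Second coordinate goes -44, -49, -54, -59, -64 → -69 (−5 each step).
Combining the parts gives (14, -69).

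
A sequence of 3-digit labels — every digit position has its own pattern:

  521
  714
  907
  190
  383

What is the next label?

First digit — +2 each step, mod 10: 5, 7, 9, 1, 3 → 5.
Second digit — −1 each step, mod 10: 2, 1, 0, 9, 8 → 7.
Third digit — +3 each step, mod 10: 1, 4, 7, 0, 3 → 6.
Combining the parts gives 576.

576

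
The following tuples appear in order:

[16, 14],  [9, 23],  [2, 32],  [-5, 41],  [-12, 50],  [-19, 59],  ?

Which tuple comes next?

[-26, 68]

First value goes 16, 9, 2, -5, -12, -19 → -26 (−7 each step).
Second value: 14, 23, 32, 41, 50, 59 → 68 (+9 each step).
So the next tuple is [-26, 68].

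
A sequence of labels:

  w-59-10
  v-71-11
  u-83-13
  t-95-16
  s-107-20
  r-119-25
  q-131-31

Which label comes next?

p-143-38

Letter: w, v, u, t, s, r, q → p (letters move back 1 place in the alphabet).
Second component: +12 each step, so 59, 71, 83, 95, 107, 119, 131 → 143.
Third component — differences are 1, 2, 3, … (increasing by 1 each time): 10, 11, 13, 16, 20, 25, 31 → 38.
Putting it together: p-143-38.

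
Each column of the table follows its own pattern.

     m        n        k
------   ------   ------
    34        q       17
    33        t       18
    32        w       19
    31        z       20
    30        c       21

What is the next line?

Column m: −1 each step; 34, 33, 32, 31, 30 → 29.
Column n: letters move forward 3 places in the alphabet, wrapping Z→A, so q, t, w, z, c → f.
Column k: together with the column m always sums to 51; 17, 18, 19, 20, 21 → 22.
Putting it together: 29  f  22.

29  f  22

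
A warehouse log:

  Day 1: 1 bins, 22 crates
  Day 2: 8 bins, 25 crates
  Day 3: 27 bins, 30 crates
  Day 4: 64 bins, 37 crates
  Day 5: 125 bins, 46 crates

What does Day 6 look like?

Bins: perfect cubes: 1³, 2³, 3³, …, so 1, 8, 27, 64, 125 → 216.
For the crates, differences are 3, 5, 7, … (increasing by 2 each time): 22, 25, 30, 37, 46 → 57.
Putting it together: 216 bins, 57 crates.

216 bins, 57 crates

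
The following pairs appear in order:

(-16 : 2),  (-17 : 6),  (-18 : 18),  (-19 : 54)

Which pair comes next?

(-20 : 162)

First slot: −1 each step, so -16, -17, -18, -19 → -20.
Second slot: ×3 each step; 2, 6, 18, 54 → 162.
So the next pair is (-20 : 162).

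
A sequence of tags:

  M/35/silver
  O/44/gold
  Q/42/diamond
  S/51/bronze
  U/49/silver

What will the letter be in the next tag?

W

For the letter, letters move forward 2 places in the alphabet: M, O, Q, S, U → W.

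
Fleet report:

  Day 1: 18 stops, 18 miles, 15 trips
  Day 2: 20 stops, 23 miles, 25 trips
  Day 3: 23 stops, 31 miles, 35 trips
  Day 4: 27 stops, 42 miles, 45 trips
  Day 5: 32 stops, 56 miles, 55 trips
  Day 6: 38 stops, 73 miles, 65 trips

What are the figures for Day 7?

45 stops, 93 miles, 75 trips

Stops — differences are 2, 3, 4, … (increasing by 1 each time): 18, 20, 23, 27, 32, 38 → 45.
Miles: differences are 5, 8, 11, … (increasing by 3 each time), so 18, 23, 31, 42, 56, 73 → 93.
Trips goes 15, 25, 35, 45, 55, 65 → 75 (+10 each step).
So the next row is 45 stops, 93 miles, 75 trips.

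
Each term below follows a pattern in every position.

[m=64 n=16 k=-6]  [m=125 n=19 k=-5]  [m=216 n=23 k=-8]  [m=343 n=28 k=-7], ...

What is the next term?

[m=512 n=34 k=-10]

M — perfect cubes: 4³, 5³, 6³, …: 64, 125, 216, 343 → 512.
For the n, differences are 3, 4, 5, … (increasing by 1 each time): 16, 19, 23, 28 → 34.
K goes -6, -5, -8, -7 → -10 (alternating steps +1, −3, +1, −3, …).
So the next term is [m=512 n=34 k=-10].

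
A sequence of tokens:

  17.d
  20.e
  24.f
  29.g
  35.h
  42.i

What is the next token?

50.j

First component: 17, 20, 24, 29, 35, 42 → 50 (differences are 3, 4, 5, … (increasing by 1 each time)).
Letter goes d, e, f, g, h, i → j (letters move forward 1 place in the alphabet).
Putting it together: 50.j.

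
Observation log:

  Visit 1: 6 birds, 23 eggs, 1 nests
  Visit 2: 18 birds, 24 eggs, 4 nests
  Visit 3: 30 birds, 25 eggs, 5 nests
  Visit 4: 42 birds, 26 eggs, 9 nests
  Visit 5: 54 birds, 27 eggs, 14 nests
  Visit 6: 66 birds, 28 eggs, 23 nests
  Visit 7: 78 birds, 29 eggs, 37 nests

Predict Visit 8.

90 birds, 30 eggs, 60 nests

Birds — +12 each step: 6, 18, 30, 42, 54, 66, 78 → 90.
Eggs: 23, 24, 25, 26, 27, 28, 29 → 30 (+1 each step).
Nests: each term is the sum of the two before it; 1, 4, 5, 9, 14, 23, 37 → 60.
Putting it together: 90 birds, 30 eggs, 60 nests.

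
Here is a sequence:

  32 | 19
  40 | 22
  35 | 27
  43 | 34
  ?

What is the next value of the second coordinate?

43

Second coordinate: 19, 22, 27, 34 → 43 (differences are 3, 5, 7, … (increasing by 2 each time)).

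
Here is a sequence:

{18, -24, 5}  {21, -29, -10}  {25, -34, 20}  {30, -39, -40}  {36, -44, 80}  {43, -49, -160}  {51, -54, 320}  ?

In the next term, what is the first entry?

60

First entry: 18, 21, 25, 30, 36, 43, 51 → 60 (differences are 3, 4, 5, … (increasing by 1 each time)).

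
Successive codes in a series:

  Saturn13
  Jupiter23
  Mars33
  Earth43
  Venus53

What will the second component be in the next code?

Second component: +10 each step; 13, 23, 33, 43, 53 → 63.

63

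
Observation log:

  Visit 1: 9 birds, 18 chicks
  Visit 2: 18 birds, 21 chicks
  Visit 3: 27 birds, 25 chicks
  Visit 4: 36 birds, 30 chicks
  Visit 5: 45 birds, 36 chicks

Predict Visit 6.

54 birds, 43 chicks

Birds — +9 each step: 9, 18, 27, 36, 45 → 54.
For the chicks, differences are 3, 4, 5, … (increasing by 1 each time): 18, 21, 25, 30, 36 → 43.
So the next line is 54 birds, 43 chicks.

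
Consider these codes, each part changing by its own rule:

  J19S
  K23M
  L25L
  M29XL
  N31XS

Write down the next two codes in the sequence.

O35S, P37M

Letter: letters move forward 1 place in the alphabet; J, K, L, M, N → O → P.
Second component goes 19, 23, 25, 29, 31 → 35 → 37 (alternating steps +4, +2, +4, +2, …).
Size: S, M, L, XL, XS → S → M (runs through clothing sizes XS→XL).
So the next two codes are O35S and P37M.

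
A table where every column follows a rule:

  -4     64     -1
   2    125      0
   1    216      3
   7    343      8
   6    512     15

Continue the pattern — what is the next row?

12  729  24

First component: alternating steps +6, −1, +6, −1, …; -4, 2, 1, 7, 6 → 12.
Second component — perfect cubes: 4³, 5³, 6³, …: 64, 125, 216, 343, 512 → 729.
Third component goes -1, 0, 3, 8, 15 → 24 (differences are 1, 3, 5, … (increasing by 2 each time)).
So the next row is 12  729  24.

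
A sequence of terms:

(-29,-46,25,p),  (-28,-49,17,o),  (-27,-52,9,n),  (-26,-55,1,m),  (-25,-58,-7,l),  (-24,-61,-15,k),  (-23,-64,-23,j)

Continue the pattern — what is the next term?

(-22,-67,-31,i)

For the first coordinate, +1 each step: -29, -28, -27, -26, -25, -24, -23 → -22.
Second coordinate goes -46, -49, -52, -55, -58, -61, -64 → -67 (−3 each step).
Third coordinate goes 25, 17, 9, 1, -7, -15, -23 → -31 (−8 each step).
Letter: p, o, n, m, l, k, j → i (letters move back 1 place in the alphabet).
So the next term is (-22,-67,-31,i).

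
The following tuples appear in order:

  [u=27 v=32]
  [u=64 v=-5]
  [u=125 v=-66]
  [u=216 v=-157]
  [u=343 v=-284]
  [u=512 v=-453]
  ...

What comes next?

For the u, perfect cubes: 3³, 4³, 5³, …: 27, 64, 125, 216, 343, 512 → 729.
V: together with the u always sums to 59; 32, -5, -66, -157, -284, -453 → -670.
Combining the parts gives [u=729 v=-670].

[u=729 v=-670]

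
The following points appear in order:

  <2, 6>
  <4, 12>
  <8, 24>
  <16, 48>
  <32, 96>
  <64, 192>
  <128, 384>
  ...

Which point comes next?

<256, 768>

First component: ×2 each step; 2, 4, 8, 16, 32, 64, 128 → 256.
Second component: always 3 × the first component; 6, 12, 24, 48, 96, 192, 384 → 768.
So the next point is <256, 768>.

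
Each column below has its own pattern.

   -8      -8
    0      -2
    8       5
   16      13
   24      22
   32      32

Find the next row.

First component: +8 each step; -8, 0, 8, 16, 24, 32 → 40.
Second component: differences are 6, 7, 8, … (increasing by 1 each time), so -8, -2, 5, 13, 22, 32 → 43.
Putting it together: 40  43.

40  43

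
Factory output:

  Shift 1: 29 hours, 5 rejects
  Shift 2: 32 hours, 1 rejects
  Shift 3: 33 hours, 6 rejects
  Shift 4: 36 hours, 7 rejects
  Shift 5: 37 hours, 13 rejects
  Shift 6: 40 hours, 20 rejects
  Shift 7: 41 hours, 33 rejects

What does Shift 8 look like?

44 hours, 53 rejects

Hours: 29, 32, 33, 36, 37, 40, 41 → 44 (alternating steps +3, +1, +3, +1, …).
Rejects — each term is the sum of the two before it: 5, 1, 6, 7, 13, 20, 33 → 53.
Combining the parts gives 44 hours, 53 rejects.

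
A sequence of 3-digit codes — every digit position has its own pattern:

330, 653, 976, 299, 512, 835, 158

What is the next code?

471

For the first digit, +3 each step, mod 10: 3, 6, 9, 2, 5, 8, 1 → 4.
For the second digit, +2 each step, mod 10: 3, 5, 7, 9, 1, 3, 5 → 7.
Third digit — +3 each step, mod 10: 0, 3, 6, 9, 2, 5, 8 → 1.
So the next code is 471.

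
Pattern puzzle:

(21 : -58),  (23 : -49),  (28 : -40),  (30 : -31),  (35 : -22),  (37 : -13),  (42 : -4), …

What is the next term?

(44 : 5)

First part: alternating steps +2, +5, +2, +5, …, so 21, 23, 28, 30, 35, 37, 42 → 44.
Second part — +9 each step: -58, -49, -40, -31, -22, -13, -4 → 5.
Putting it together: (44 : 5).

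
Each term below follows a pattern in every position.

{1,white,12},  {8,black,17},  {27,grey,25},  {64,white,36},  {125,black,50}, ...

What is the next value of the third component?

67

For the first component, perfect cubes: 1³, 2³, 3³, …: 1, 8, 27, 64, 125 → 216.
Shade: repeats white → black → grey; white, black, grey, white, black → grey.
Third component: differences are 5, 8, 11, … (increasing by 3 each time); 12, 17, 25, 36, 50 → 67.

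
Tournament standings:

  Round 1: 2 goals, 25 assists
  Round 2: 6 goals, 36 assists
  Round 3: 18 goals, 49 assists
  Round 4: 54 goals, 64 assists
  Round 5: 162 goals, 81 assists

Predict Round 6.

Goals: 2, 6, 18, 54, 162 → 486 (×3 each step).
Assists: perfect squares: 5², 6², 7², …; 25, 36, 49, 64, 81 → 100.
Putting it together: 486 goals, 100 assists.

486 goals, 100 assists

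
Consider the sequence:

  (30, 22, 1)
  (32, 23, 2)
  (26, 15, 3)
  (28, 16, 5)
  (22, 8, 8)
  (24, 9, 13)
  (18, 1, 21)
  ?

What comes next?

(20, 2, 34)

First entry — alternating steps +2, −6, +2, −6, …: 30, 32, 26, 28, 22, 24, 18 → 20.
Second entry: alternating steps +1, −8, +1, −8, …, so 22, 23, 15, 16, 8, 9, 1 → 2.
Third entry — each term is the sum of the two before it: 1, 2, 3, 5, 8, 13, 21 → 34.
So the next element is (20, 2, 34).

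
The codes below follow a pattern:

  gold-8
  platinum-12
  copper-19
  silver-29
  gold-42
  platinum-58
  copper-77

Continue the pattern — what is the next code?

silver-99

Metal: gold, platinum, copper, silver, gold, platinum, copper → silver (repeats gold → platinum → copper → silver).
Second component: differences are 4, 7, 10, … (increasing by 3 each time), so 8, 12, 19, 29, 42, 58, 77 → 99.
Putting it together: silver-99.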